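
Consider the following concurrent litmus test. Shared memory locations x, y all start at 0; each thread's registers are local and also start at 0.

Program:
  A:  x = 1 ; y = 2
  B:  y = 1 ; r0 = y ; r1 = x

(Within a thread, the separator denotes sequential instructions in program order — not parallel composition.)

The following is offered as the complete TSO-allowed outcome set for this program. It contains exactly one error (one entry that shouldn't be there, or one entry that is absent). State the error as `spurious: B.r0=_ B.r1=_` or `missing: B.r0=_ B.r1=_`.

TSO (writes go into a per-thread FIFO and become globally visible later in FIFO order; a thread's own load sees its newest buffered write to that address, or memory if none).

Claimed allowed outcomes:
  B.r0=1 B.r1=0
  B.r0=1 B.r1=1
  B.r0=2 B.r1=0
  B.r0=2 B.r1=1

spurious: B.r0=2 B.r1=0

outcome vector order: (B.r0,B.r1)
under TSO → (1,0) (1,1) (2,1)
claimed∖TSO = {(2,0)}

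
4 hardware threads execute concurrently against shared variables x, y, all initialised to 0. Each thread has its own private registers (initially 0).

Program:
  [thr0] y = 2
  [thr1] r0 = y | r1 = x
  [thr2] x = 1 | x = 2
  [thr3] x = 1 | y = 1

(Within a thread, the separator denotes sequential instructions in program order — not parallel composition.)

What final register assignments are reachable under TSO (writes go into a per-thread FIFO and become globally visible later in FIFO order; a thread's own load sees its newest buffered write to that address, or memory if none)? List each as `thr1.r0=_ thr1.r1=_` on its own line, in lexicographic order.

thr1.r0=0 thr1.r1=0
thr1.r0=0 thr1.r1=1
thr1.r0=0 thr1.r1=2
thr1.r0=1 thr1.r1=1
thr1.r0=1 thr1.r1=2
thr1.r0=2 thr1.r1=0
thr1.r0=2 thr1.r1=1
thr1.r0=2 thr1.r1=2

outcome vector order: (thr1.r0,thr1.r1)
|TSO outcomes| = 8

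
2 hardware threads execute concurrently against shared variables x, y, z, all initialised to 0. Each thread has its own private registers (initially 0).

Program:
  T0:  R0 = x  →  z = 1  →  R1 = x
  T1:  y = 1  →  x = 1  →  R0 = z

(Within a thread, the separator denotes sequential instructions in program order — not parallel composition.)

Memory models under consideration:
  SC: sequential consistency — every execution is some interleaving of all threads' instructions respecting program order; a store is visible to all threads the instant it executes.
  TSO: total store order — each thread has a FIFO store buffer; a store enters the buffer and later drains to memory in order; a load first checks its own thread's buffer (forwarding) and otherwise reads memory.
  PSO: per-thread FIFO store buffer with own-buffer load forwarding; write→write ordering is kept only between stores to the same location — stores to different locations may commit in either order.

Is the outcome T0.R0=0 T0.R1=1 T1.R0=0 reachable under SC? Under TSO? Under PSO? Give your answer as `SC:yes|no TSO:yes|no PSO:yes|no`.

SC:yes TSO:yes PSO:yes

outcome vector order: (T0.R0,T0.R1,T1.R0)
SC: 5 outcomes — {001; 010; 011; 110; 111}
TSO: 6 outcomes — {000; 001; 010; 011; 110; 111}
PSO: 6 outcomes — {000; 001; 010; 011; 110; 111}
target 010 ∈ {SC,TSO,PSO}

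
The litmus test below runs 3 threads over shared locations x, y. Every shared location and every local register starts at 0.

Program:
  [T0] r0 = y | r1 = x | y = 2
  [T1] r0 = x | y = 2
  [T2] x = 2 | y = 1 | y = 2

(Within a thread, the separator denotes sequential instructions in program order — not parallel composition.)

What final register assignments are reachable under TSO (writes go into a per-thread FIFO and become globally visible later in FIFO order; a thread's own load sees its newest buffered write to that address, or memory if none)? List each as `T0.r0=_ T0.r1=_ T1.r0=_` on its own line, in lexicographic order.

outcome vector order: (T0.r0,T0.r1,T1.r0)
|TSO outcomes| = 9

T0.r0=0 T0.r1=0 T1.r0=0
T0.r0=0 T0.r1=0 T1.r0=2
T0.r0=0 T0.r1=2 T1.r0=0
T0.r0=0 T0.r1=2 T1.r0=2
T0.r0=1 T0.r1=2 T1.r0=0
T0.r0=1 T0.r1=2 T1.r0=2
T0.r0=2 T0.r1=0 T1.r0=0
T0.r0=2 T0.r1=2 T1.r0=0
T0.r0=2 T0.r1=2 T1.r0=2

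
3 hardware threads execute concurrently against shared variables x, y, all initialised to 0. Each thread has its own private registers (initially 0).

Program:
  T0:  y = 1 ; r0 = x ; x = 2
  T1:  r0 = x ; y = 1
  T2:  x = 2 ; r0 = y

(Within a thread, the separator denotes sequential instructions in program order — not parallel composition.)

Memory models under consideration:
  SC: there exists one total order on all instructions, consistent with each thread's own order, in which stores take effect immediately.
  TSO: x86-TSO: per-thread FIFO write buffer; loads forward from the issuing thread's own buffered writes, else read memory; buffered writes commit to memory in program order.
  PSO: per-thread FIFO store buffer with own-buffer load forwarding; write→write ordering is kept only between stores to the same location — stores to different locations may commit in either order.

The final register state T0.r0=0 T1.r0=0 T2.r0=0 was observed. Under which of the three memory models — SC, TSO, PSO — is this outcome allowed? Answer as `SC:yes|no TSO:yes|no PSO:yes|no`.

SC:no TSO:yes PSO:yes

outcome vector order: (T0.r0,T1.r0,T2.r0)
under SC → <0 0 1> <0 2 1> <2 0 0> <2 0 1> <2 2 0> <2 2 1>
under TSO → <0 0 0> <0 0 1> <0 2 0> <0 2 1> <2 0 0> <2 0 1> <2 2 0> <2 2 1>
under PSO → <0 0 0> <0 0 1> <0 2 0> <0 2 1> <2 0 0> <2 0 1> <2 2 0> <2 2 1>
target <0 0 0> ∈ {TSO,PSO}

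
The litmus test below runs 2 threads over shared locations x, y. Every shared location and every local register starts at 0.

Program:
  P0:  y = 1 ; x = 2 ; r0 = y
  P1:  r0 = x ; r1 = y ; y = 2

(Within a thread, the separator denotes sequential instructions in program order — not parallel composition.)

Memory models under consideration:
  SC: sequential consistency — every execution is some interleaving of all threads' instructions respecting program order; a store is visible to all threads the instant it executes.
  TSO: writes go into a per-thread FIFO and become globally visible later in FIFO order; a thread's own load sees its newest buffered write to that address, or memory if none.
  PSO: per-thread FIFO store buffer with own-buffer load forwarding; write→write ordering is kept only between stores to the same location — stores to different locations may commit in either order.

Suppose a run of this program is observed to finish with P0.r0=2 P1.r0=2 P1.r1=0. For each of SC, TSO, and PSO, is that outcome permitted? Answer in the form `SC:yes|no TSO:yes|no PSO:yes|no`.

outcome vector order: (P0.r0,P1.r0,P1.r1)
[SC] allowed = {1/0/0; 1/0/1; 1/2/1; 2/0/0; 2/0/1; 2/2/1}
[TSO] allowed = {1/0/0; 1/0/1; 1/2/1; 2/0/0; 2/0/1; 2/2/1}
[PSO] allowed = {1/0/0; 1/0/1; 1/2/0; 1/2/1; 2/0/0; 2/0/1; 2/2/0; 2/2/1}
target 2/2/0 ∈ {PSO}

SC:no TSO:no PSO:yes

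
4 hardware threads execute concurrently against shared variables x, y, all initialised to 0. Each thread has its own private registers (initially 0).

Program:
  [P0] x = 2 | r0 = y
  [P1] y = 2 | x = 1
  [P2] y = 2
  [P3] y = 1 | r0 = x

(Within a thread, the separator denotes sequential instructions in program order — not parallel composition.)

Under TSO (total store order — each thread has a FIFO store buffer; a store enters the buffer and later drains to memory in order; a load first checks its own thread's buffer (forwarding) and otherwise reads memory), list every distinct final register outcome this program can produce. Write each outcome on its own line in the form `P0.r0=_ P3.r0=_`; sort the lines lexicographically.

P0.r0=0 P3.r0=0
P0.r0=0 P3.r0=1
P0.r0=0 P3.r0=2
P0.r0=1 P3.r0=0
P0.r0=1 P3.r0=1
P0.r0=1 P3.r0=2
P0.r0=2 P3.r0=0
P0.r0=2 P3.r0=1
P0.r0=2 P3.r0=2

outcome vector order: (P0.r0,P3.r0)
|TSO outcomes| = 9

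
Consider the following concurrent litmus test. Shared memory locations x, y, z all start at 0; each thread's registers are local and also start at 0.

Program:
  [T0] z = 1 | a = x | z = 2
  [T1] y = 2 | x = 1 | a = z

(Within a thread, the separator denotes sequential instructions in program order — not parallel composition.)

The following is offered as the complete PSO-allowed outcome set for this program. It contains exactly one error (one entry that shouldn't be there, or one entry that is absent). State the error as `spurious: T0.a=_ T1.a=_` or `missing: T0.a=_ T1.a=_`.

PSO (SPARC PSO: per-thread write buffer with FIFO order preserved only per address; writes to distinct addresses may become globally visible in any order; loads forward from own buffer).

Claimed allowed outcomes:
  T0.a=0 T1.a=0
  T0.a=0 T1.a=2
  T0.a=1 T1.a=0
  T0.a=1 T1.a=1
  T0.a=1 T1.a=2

outcome vector order: (T0.a,T1.a)
under PSO → <0 0>, <0 1>, <0 2>, <1 0>, <1 1>, <1 2>
PSO∖claimed = {<0 1>}

missing: T0.a=0 T1.a=1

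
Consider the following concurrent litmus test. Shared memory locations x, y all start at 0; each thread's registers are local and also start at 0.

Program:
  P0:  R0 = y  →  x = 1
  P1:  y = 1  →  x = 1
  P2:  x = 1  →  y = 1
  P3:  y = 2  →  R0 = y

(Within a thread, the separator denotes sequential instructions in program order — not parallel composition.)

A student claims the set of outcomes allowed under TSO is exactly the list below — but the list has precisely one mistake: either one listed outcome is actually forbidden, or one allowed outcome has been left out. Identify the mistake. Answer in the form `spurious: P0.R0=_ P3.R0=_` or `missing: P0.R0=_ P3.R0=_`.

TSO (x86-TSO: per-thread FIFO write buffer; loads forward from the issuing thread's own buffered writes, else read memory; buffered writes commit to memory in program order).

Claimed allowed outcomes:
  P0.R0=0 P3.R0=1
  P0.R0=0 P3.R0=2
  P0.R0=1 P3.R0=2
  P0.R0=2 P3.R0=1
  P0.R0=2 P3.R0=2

missing: P0.R0=1 P3.R0=1

outcome vector order: (P0.R0,P3.R0)
under TSO → (0,1); (0,2); (1,1); (1,2); (2,1); (2,2)
TSO∖claimed = {(1,1)}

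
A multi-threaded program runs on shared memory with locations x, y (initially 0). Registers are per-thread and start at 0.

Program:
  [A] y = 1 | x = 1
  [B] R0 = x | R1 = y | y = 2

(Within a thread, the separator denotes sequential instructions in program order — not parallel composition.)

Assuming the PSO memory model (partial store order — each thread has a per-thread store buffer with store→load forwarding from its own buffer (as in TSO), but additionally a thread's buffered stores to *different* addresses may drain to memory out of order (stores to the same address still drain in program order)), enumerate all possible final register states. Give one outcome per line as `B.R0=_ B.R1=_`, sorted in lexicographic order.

B.R0=0 B.R1=0
B.R0=0 B.R1=1
B.R0=1 B.R1=0
B.R0=1 B.R1=1

outcome vector order: (B.R0,B.R1)
|PSO outcomes| = 4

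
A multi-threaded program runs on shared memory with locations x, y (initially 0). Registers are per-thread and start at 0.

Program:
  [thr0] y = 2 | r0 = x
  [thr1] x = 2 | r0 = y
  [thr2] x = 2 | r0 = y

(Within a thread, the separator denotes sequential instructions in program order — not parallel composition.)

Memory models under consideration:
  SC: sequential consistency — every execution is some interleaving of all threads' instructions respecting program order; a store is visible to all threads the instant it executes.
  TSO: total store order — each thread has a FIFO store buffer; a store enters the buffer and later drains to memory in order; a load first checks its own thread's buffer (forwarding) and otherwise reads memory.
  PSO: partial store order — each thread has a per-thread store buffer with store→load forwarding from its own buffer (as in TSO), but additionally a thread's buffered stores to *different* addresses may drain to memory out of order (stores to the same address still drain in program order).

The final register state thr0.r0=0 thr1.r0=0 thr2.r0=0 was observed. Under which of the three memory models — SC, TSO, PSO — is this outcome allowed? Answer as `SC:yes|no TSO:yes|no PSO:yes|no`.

SC:no TSO:yes PSO:yes

outcome vector order: (thr0.r0,thr1.r0,thr2.r0)
SC: 5 outcomes — {<0 2 2>, <2 0 0>, <2 0 2>, <2 2 0>, <2 2 2>}
TSO: 8 outcomes — {<0 0 0>, <0 0 2>, <0 2 0>, <0 2 2>, <2 0 0>, <2 0 2>, <2 2 0>, <2 2 2>}
PSO: 8 outcomes — {<0 0 0>, <0 0 2>, <0 2 0>, <0 2 2>, <2 0 0>, <2 0 2>, <2 2 0>, <2 2 2>}
target <0 0 0> ∈ {TSO,PSO}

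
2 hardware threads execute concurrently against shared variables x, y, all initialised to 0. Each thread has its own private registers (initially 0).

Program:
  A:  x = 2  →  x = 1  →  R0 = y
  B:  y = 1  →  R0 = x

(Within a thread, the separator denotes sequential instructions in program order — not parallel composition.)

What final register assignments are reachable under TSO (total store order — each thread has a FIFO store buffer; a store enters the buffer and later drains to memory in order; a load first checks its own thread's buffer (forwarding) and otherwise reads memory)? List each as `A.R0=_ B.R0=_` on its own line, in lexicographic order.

outcome vector order: (A.R0,B.R0)
|TSO outcomes| = 6

A.R0=0 B.R0=0
A.R0=0 B.R0=1
A.R0=0 B.R0=2
A.R0=1 B.R0=0
A.R0=1 B.R0=1
A.R0=1 B.R0=2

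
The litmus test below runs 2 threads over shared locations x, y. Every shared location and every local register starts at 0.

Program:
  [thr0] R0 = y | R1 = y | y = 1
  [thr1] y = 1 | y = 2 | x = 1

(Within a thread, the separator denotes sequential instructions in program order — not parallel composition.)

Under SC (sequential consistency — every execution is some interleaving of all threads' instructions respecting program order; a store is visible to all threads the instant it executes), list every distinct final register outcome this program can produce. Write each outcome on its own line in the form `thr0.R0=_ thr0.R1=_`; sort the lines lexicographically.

outcome vector order: (thr0.R0,thr0.R1)
|SC outcomes| = 6

thr0.R0=0 thr0.R1=0
thr0.R0=0 thr0.R1=1
thr0.R0=0 thr0.R1=2
thr0.R0=1 thr0.R1=1
thr0.R0=1 thr0.R1=2
thr0.R0=2 thr0.R1=2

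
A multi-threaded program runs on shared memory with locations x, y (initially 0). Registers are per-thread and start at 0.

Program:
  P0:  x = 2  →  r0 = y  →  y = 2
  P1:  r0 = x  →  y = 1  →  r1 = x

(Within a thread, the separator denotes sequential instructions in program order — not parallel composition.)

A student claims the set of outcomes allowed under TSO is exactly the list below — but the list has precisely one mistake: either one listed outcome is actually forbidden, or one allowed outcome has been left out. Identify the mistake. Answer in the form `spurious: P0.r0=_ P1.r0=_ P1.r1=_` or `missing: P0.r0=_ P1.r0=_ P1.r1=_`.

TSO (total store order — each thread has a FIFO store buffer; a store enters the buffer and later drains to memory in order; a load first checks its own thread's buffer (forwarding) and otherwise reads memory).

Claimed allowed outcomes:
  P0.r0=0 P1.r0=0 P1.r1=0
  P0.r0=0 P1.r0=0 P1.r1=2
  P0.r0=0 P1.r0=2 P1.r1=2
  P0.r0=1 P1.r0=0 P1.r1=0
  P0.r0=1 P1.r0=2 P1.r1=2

missing: P0.r0=1 P1.r0=0 P1.r1=2

outcome vector order: (P0.r0,P1.r0,P1.r1)
TSO: 6 outcomes — {000 002 022 100 102 122}
TSO∖claimed = {102}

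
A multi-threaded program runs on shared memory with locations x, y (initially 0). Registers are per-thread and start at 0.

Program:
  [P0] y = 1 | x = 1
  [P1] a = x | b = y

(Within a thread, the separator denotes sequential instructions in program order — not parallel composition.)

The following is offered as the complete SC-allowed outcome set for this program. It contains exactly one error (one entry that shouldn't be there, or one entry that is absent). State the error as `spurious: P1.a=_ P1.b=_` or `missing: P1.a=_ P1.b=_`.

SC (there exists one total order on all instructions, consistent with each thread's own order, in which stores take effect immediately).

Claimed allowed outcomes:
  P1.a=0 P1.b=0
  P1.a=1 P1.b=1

outcome vector order: (P1.a,P1.b)
SC: 3 outcomes — {0/0 0/1 1/1}
SC∖claimed = {0/1}

missing: P1.a=0 P1.b=1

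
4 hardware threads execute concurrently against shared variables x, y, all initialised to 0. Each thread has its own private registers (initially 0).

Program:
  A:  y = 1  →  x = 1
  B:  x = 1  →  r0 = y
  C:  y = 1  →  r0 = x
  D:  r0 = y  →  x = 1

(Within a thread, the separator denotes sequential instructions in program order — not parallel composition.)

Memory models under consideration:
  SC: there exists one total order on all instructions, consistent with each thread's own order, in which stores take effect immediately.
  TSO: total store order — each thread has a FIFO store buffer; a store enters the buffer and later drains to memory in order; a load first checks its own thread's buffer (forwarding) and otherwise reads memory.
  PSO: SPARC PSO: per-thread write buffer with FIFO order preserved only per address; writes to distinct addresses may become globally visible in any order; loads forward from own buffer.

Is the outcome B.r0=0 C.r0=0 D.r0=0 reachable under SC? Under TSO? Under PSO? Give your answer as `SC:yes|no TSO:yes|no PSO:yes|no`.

SC:no TSO:yes PSO:yes

outcome vector order: (B.r0,C.r0,D.r0)
[SC] allowed = {010 011 100 101 110 111}
[TSO] allowed = {000 001 010 011 100 101 110 111}
[PSO] allowed = {000 001 010 011 100 101 110 111}
target 000 ∈ {TSO,PSO}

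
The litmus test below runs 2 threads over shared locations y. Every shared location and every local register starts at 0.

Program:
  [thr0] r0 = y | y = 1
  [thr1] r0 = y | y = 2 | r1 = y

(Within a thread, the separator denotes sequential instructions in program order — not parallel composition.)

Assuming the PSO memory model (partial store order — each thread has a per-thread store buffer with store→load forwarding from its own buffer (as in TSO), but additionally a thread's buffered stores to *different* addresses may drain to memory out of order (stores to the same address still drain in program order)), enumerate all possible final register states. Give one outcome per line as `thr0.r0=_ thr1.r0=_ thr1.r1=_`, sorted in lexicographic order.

outcome vector order: (thr0.r0,thr1.r0,thr1.r1)
|PSO outcomes| = 5

thr0.r0=0 thr1.r0=0 thr1.r1=1
thr0.r0=0 thr1.r0=0 thr1.r1=2
thr0.r0=0 thr1.r0=1 thr1.r1=2
thr0.r0=2 thr1.r0=0 thr1.r1=1
thr0.r0=2 thr1.r0=0 thr1.r1=2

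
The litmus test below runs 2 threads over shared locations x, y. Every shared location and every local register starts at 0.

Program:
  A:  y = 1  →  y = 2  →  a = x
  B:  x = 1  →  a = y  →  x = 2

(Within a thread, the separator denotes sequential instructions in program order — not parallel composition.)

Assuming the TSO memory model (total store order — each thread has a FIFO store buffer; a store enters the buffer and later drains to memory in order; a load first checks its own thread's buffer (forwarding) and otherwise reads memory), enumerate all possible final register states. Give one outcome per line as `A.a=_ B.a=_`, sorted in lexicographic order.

A.a=0 B.a=0
A.a=0 B.a=1
A.a=0 B.a=2
A.a=1 B.a=0
A.a=1 B.a=1
A.a=1 B.a=2
A.a=2 B.a=0
A.a=2 B.a=1
A.a=2 B.a=2

outcome vector order: (A.a,B.a)
|TSO outcomes| = 9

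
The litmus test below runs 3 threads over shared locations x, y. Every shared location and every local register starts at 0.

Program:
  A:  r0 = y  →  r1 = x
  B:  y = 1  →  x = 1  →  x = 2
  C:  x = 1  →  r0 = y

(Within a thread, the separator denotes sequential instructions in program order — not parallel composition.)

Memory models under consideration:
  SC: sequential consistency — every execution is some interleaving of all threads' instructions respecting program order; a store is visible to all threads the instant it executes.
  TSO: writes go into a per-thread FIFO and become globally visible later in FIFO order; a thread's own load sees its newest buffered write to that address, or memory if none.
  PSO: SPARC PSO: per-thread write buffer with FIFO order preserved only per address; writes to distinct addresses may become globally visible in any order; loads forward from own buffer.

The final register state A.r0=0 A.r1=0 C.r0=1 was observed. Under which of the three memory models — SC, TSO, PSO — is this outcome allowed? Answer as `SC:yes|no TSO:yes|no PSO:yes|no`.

outcome vector order: (A.r0,A.r1,C.r0)
under SC → 0/0/0 0/0/1 0/1/0 0/1/1 0/2/0 0/2/1 1/0/1 1/1/0 1/1/1 1/2/0 1/2/1
under TSO → 0/0/0 0/0/1 0/1/0 0/1/1 0/2/0 0/2/1 1/0/0 1/0/1 1/1/0 1/1/1 1/2/0 1/2/1
under PSO → 0/0/0 0/0/1 0/1/0 0/1/1 0/2/0 0/2/1 1/0/0 1/0/1 1/1/0 1/1/1 1/2/0 1/2/1
target 0/0/1 ∈ {SC,TSO,PSO}

SC:yes TSO:yes PSO:yes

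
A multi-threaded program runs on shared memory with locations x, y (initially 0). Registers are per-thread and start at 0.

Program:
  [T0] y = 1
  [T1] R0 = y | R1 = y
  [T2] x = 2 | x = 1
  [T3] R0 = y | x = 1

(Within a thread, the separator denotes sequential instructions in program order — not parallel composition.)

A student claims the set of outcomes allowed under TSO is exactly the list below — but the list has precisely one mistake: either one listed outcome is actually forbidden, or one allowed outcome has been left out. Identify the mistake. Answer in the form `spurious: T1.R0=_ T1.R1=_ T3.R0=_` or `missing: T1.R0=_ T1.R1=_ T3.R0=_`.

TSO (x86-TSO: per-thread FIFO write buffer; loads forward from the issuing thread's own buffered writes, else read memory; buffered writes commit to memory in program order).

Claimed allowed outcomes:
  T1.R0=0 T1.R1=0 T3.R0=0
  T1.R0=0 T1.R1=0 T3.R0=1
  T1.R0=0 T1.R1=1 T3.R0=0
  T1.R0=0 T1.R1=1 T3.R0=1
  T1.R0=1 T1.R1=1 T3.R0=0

outcome vector order: (T1.R0,T1.R1,T3.R0)
under TSO → 000, 001, 010, 011, 110, 111
TSO∖claimed = {111}

missing: T1.R0=1 T1.R1=1 T3.R0=1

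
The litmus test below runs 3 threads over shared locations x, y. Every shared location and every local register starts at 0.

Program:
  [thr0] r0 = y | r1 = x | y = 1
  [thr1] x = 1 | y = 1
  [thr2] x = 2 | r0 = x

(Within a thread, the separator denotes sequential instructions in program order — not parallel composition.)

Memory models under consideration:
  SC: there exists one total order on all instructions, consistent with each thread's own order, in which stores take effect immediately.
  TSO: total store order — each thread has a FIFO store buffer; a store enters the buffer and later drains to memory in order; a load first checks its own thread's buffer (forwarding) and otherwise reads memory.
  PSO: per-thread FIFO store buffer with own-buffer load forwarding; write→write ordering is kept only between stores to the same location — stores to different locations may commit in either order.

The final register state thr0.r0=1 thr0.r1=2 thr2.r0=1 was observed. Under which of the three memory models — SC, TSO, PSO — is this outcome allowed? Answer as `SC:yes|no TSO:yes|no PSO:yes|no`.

SC:no TSO:no PSO:yes

outcome vector order: (thr0.r0,thr0.r1,thr2.r0)
[SC] allowed = {<0 0 1>, <0 0 2>, <0 1 1>, <0 1 2>, <0 2 1>, <0 2 2>, <1 1 1>, <1 1 2>, <1 2 2>}
[TSO] allowed = {<0 0 1>, <0 0 2>, <0 1 1>, <0 1 2>, <0 2 1>, <0 2 2>, <1 1 1>, <1 1 2>, <1 2 2>}
[PSO] allowed = {<0 0 1>, <0 0 2>, <0 1 1>, <0 1 2>, <0 2 1>, <0 2 2>, <1 0 1>, <1 0 2>, <1 1 1>, <1 1 2>, <1 2 1>, <1 2 2>}
target <1 2 1> ∈ {PSO}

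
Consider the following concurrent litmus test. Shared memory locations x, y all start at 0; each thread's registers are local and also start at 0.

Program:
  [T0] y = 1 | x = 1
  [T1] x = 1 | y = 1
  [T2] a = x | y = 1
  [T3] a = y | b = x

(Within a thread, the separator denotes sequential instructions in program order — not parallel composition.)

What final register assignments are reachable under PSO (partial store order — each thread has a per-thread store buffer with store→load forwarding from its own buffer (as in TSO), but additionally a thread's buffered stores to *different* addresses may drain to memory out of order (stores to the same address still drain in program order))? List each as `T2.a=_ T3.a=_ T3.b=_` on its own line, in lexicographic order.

outcome vector order: (T2.a,T3.a,T3.b)
|PSO outcomes| = 8

T2.a=0 T3.a=0 T3.b=0
T2.a=0 T3.a=0 T3.b=1
T2.a=0 T3.a=1 T3.b=0
T2.a=0 T3.a=1 T3.b=1
T2.a=1 T3.a=0 T3.b=0
T2.a=1 T3.a=0 T3.b=1
T2.a=1 T3.a=1 T3.b=0
T2.a=1 T3.a=1 T3.b=1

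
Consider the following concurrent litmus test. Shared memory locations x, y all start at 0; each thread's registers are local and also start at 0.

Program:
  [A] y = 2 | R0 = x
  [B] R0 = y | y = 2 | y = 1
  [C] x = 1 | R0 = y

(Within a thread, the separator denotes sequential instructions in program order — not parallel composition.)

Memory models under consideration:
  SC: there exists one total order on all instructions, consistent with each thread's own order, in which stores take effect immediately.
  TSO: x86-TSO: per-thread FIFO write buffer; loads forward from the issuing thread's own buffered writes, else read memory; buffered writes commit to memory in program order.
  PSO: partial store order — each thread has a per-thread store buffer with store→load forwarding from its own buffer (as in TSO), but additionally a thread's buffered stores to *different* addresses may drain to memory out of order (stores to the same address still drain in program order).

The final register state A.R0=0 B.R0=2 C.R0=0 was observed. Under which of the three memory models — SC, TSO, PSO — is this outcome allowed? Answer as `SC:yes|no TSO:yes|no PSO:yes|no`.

SC:no TSO:yes PSO:yes

outcome vector order: (A.R0,B.R0,C.R0)
under SC → <0 0 1> <0 0 2> <0 2 1> <0 2 2> <1 0 0> <1 0 1> <1 0 2> <1 2 0> <1 2 1> <1 2 2>
under TSO → <0 0 0> <0 0 1> <0 0 2> <0 2 0> <0 2 1> <0 2 2> <1 0 0> <1 0 1> <1 0 2> <1 2 0> <1 2 1> <1 2 2>
under PSO → <0 0 0> <0 0 1> <0 0 2> <0 2 0> <0 2 1> <0 2 2> <1 0 0> <1 0 1> <1 0 2> <1 2 0> <1 2 1> <1 2 2>
target <0 2 0> ∈ {TSO,PSO}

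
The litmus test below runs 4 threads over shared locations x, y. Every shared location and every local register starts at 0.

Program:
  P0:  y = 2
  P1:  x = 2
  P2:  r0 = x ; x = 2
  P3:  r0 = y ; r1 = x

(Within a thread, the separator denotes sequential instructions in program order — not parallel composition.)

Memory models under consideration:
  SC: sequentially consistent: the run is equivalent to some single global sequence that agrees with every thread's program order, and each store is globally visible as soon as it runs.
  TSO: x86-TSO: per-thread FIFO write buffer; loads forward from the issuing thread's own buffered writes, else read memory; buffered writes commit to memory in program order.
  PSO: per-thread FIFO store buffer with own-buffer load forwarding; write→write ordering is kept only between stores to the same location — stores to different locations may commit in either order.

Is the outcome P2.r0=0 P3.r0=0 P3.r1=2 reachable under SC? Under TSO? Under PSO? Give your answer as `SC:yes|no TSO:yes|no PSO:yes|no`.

outcome vector order: (P2.r0,P3.r0,P3.r1)
[SC] allowed = {0/0/0 0/0/2 0/2/0 0/2/2 2/0/0 2/0/2 2/2/0 2/2/2}
[TSO] allowed = {0/0/0 0/0/2 0/2/0 0/2/2 2/0/0 2/0/2 2/2/0 2/2/2}
[PSO] allowed = {0/0/0 0/0/2 0/2/0 0/2/2 2/0/0 2/0/2 2/2/0 2/2/2}
target 0/0/2 ∈ {SC,TSO,PSO}

SC:yes TSO:yes PSO:yes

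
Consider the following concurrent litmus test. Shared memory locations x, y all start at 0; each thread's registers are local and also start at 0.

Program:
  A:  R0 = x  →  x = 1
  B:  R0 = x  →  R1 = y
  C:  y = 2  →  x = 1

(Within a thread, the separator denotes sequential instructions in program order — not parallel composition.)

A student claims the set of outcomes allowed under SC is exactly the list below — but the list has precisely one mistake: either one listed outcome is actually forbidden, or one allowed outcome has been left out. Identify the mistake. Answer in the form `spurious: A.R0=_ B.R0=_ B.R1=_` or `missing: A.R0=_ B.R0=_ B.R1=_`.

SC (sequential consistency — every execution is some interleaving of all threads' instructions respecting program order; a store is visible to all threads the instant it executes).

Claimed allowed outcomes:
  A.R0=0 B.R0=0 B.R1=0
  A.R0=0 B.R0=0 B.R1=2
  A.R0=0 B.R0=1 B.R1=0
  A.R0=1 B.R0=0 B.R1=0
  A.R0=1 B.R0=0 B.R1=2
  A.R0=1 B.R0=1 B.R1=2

outcome vector order: (A.R0,B.R0,B.R1)
under SC → (0,0,0); (0,0,2); (0,1,0); (0,1,2); (1,0,0); (1,0,2); (1,1,2)
SC∖claimed = {(0,1,2)}

missing: A.R0=0 B.R0=1 B.R1=2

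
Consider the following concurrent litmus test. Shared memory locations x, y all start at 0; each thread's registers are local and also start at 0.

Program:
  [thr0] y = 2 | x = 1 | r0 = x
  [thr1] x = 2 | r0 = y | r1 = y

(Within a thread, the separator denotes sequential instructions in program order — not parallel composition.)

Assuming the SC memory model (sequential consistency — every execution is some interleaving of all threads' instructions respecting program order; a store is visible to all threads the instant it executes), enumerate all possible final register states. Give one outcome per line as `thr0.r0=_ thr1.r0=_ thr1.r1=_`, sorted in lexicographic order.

thr0.r0=1 thr1.r0=0 thr1.r1=0
thr0.r0=1 thr1.r0=0 thr1.r1=2
thr0.r0=1 thr1.r0=2 thr1.r1=2
thr0.r0=2 thr1.r0=2 thr1.r1=2

outcome vector order: (thr0.r0,thr1.r0,thr1.r1)
|SC outcomes| = 4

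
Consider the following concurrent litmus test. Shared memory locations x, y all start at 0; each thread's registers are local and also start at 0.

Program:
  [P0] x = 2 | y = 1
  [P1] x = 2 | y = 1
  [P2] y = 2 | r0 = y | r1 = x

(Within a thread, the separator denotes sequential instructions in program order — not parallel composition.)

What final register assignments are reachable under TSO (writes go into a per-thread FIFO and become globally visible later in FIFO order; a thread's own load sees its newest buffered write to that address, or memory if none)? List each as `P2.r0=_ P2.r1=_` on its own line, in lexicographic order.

outcome vector order: (P2.r0,P2.r1)
|TSO outcomes| = 3

P2.r0=1 P2.r1=2
P2.r0=2 P2.r1=0
P2.r0=2 P2.r1=2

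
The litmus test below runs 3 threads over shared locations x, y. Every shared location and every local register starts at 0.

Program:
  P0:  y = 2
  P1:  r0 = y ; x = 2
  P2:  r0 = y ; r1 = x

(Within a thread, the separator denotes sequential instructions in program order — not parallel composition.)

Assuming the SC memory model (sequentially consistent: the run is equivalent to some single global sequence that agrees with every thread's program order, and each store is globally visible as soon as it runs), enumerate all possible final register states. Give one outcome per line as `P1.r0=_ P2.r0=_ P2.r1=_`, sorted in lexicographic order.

outcome vector order: (P1.r0,P2.r0,P2.r1)
|SC outcomes| = 8

P1.r0=0 P2.r0=0 P2.r1=0
P1.r0=0 P2.r0=0 P2.r1=2
P1.r0=0 P2.r0=2 P2.r1=0
P1.r0=0 P2.r0=2 P2.r1=2
P1.r0=2 P2.r0=0 P2.r1=0
P1.r0=2 P2.r0=0 P2.r1=2
P1.r0=2 P2.r0=2 P2.r1=0
P1.r0=2 P2.r0=2 P2.r1=2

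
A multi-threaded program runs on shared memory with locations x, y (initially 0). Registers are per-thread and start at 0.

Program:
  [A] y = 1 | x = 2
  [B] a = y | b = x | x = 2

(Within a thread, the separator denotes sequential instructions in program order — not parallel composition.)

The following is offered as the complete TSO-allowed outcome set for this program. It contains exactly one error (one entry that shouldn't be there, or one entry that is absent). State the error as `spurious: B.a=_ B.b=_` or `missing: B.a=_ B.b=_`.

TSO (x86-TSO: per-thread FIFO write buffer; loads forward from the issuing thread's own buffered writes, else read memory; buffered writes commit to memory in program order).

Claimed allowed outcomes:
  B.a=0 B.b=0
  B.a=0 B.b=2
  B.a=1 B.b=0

outcome vector order: (B.a,B.b)
TSO (4): <0 0>, <0 2>, <1 0>, <1 2>
TSO∖claimed = {<1 2>}

missing: B.a=1 B.b=2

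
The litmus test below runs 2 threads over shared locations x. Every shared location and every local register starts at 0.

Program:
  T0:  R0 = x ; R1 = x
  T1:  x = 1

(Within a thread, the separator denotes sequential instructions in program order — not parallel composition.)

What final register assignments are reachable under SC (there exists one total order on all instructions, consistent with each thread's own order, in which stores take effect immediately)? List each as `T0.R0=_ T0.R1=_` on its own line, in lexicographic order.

T0.R0=0 T0.R1=0
T0.R0=0 T0.R1=1
T0.R0=1 T0.R1=1

outcome vector order: (T0.R0,T0.R1)
|SC outcomes| = 3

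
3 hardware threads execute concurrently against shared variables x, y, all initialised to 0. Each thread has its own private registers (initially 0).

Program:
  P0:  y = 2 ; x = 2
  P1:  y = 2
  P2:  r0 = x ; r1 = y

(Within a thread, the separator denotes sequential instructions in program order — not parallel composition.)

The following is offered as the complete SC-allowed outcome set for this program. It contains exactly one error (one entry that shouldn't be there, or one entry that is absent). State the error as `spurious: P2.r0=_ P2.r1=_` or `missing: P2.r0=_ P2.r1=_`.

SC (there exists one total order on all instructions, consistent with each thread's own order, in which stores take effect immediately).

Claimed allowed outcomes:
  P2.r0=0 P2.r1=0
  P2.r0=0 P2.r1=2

missing: P2.r0=2 P2.r1=2

outcome vector order: (P2.r0,P2.r1)
[SC] allowed = {00 02 22}
SC∖claimed = {22}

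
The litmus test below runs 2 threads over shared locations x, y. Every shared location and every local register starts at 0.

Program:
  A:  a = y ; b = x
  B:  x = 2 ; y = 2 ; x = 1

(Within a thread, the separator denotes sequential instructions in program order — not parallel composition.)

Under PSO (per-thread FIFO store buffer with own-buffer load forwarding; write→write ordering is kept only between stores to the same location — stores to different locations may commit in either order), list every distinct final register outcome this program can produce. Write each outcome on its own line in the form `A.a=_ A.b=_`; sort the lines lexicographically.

A.a=0 A.b=0
A.a=0 A.b=1
A.a=0 A.b=2
A.a=2 A.b=0
A.a=2 A.b=1
A.a=2 A.b=2

outcome vector order: (A.a,A.b)
|PSO outcomes| = 6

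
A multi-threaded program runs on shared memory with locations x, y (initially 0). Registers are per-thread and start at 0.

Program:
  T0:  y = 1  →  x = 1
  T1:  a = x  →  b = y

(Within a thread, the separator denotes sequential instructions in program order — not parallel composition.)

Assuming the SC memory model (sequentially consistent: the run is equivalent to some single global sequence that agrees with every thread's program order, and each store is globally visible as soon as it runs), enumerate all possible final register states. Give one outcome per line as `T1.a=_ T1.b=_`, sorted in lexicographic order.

T1.a=0 T1.b=0
T1.a=0 T1.b=1
T1.a=1 T1.b=1

outcome vector order: (T1.a,T1.b)
|SC outcomes| = 3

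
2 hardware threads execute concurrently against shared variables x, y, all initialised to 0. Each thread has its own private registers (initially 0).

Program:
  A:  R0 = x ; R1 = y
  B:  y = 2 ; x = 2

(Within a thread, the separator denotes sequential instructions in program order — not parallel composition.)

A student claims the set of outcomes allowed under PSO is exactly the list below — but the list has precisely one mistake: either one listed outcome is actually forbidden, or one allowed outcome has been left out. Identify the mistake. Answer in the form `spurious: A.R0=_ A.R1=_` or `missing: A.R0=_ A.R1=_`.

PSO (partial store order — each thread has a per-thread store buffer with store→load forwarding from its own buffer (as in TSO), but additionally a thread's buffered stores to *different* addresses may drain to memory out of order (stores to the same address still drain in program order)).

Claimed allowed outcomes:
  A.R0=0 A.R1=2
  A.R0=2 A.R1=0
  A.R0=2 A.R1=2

missing: A.R0=0 A.R1=0

outcome vector order: (A.R0,A.R1)
[PSO] allowed = {(0,0), (0,2), (2,0), (2,2)}
PSO∖claimed = {(0,0)}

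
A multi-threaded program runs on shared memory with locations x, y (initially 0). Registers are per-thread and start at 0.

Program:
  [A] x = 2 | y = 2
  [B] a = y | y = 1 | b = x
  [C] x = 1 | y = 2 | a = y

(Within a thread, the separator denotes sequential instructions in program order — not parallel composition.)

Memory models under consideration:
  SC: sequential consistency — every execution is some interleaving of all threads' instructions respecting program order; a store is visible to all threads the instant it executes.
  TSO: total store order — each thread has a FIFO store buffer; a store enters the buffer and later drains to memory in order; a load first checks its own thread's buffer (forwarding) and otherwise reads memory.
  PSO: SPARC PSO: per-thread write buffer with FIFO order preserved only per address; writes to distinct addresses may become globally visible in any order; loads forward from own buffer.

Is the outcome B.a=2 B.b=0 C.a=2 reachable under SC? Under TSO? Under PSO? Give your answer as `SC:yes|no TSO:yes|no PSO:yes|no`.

SC:no TSO:no PSO:yes

outcome vector order: (B.a,B.b,C.a)
under SC → 0/0/2; 0/1/1; 0/1/2; 0/2/1; 0/2/2; 2/1/1; 2/1/2; 2/2/1; 2/2/2
under TSO → 0/0/1; 0/0/2; 0/1/1; 0/1/2; 0/2/1; 0/2/2; 2/1/1; 2/1/2; 2/2/1; 2/2/2
under PSO → 0/0/1; 0/0/2; 0/1/1; 0/1/2; 0/2/1; 0/2/2; 2/0/1; 2/0/2; 2/1/1; 2/1/2; 2/2/1; 2/2/2
target 2/0/2 ∈ {PSO}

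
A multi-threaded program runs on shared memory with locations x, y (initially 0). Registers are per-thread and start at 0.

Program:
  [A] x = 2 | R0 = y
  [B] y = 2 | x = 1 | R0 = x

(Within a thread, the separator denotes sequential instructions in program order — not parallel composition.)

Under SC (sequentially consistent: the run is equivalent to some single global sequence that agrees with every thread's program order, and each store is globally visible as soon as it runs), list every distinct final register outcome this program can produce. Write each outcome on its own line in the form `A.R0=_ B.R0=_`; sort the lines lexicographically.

A.R0=0 B.R0=1
A.R0=2 B.R0=1
A.R0=2 B.R0=2

outcome vector order: (A.R0,B.R0)
|SC outcomes| = 3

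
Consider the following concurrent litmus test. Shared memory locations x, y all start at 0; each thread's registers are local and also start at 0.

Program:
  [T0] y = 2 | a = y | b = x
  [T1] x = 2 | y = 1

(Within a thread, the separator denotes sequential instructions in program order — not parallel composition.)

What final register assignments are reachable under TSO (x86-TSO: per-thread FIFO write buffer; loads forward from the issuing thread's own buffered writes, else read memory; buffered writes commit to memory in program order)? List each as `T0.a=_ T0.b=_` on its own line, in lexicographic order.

outcome vector order: (T0.a,T0.b)
|TSO outcomes| = 3

T0.a=1 T0.b=2
T0.a=2 T0.b=0
T0.a=2 T0.b=2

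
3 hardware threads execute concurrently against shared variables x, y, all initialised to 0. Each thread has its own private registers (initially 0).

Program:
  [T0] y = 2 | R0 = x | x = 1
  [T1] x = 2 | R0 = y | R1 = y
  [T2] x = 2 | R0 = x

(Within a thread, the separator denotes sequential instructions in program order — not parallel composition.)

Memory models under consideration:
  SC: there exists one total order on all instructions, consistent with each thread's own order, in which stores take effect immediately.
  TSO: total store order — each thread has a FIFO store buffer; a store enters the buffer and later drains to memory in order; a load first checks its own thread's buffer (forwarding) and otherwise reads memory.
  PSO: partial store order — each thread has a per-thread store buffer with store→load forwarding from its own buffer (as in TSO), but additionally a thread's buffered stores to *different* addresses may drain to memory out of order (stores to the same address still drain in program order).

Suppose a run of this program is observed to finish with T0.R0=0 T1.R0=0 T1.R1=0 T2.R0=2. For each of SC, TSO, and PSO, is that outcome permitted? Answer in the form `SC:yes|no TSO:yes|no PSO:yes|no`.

SC:no TSO:yes PSO:yes

outcome vector order: (T0.R0,T1.R0,T1.R1,T2.R0)
under SC → 0221, 0222, 2001, 2002, 2021, 2022, 2221, 2222
under TSO → 0001, 0002, 0021, 0022, 0221, 0222, 2001, 2002, 2021, 2022, 2221, 2222
under PSO → 0001, 0002, 0021, 0022, 0221, 0222, 2001, 2002, 2021, 2022, 2221, 2222
target 0002 ∈ {TSO,PSO}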